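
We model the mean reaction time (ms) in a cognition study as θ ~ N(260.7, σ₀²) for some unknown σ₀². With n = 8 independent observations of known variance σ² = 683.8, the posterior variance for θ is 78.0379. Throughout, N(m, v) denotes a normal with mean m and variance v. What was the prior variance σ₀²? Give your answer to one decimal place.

For the Normal–Normal model with known σ², precisions add: τ_n = τ₀ + n/σ².
So 1/σ₀² = 1/78.0379 − 8/683.8 = 0.012814 − 0.011699 = 0.001115.
Hence σ₀² = 1/0.001115 ≈ 896.9.

σ₀² = 896.9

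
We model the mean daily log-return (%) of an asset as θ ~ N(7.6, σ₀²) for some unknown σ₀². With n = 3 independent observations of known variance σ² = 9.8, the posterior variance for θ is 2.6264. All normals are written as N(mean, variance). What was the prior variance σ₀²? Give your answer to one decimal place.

σ₀² = 13.4

For the Normal–Normal model with known σ², precisions add: τ_n = τ₀ + n/σ².
So 1/σ₀² = 1/2.6264 − 3/9.8 = 0.380749 − 0.306122 = 0.074627.
Hence σ₀² = 1/0.074627 ≈ 13.4.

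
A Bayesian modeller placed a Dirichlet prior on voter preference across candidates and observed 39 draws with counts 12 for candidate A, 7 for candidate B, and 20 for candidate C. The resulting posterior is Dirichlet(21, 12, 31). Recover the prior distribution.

For a Dirichlet(α) prior with multinomial counts c, the posterior is Dirichlet(α + c) componentwise.
Subtract each count from the matching posterior parameter: 21−12=9, 12−7=5, 31−20=11.

Dirichlet(9, 5, 11)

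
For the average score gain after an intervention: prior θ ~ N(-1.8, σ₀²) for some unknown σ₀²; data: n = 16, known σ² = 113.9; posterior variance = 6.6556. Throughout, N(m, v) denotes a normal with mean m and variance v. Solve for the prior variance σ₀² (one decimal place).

Posterior precision equals prior precision plus data precision: 1/σ_n² = 1/σ₀² + n/σ².
So 1/σ₀² = 1/6.6556 − 16/113.9 = 0.150249 − 0.140474 = 0.009775.
Hence σ₀² = 1/0.009775 ≈ 102.3.

σ₀² = 102.3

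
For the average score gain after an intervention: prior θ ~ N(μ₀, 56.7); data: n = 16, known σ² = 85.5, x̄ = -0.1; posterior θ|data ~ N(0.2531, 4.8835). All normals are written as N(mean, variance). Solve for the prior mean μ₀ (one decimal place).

μ₀ = 4.0

With known observation variance, the Normal–Normal posterior has precision τ_n = τ₀ + n/σ² and mean μ_n = (τ₀μ₀ + (n/σ²)x̄)/τ_n.
Here τ₀ = 1/56.7 = 0.017637 and τ_data = 16/85.5 = 0.187135, so τ_n = 0.204772.
Rearranging for μ₀: μ₀ = (μ_n·τ_n − τ_data·x̄)/τ₀ = (0.2531·0.204772 − 0.187135·-0.1) / 0.017637 = 0.070541/0.017637 ≈ 4.0.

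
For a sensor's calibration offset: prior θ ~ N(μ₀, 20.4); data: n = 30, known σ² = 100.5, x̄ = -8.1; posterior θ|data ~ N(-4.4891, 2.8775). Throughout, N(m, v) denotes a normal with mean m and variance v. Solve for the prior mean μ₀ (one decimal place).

With known observation variance, the Normal–Normal posterior has precision τ_n = τ₀ + n/σ² and mean μ_n = (τ₀μ₀ + (n/σ²)x̄)/τ_n.
Here τ₀ = 1/20.4 = 0.049020 and τ_data = 30/100.5 = 0.298507, so τ_n = 0.347527.
Rearranging for μ₀: μ₀ = (μ_n·τ_n − τ_data·x̄)/τ₀ = (-4.4891·0.347527 − 0.298507·-8.1) / 0.049020 = 0.857823/0.049020 ≈ 17.5.

μ₀ = 17.5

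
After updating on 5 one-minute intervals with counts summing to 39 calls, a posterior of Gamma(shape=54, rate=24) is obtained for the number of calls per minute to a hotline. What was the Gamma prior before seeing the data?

Gamma(shape=15, rate=19)

Gamma–Poisson conjugacy: posterior shape = α + Σxᵢ, posterior rate = β + n.
So α = 54 − 39 = 15 and β = 24 − 5 = 19.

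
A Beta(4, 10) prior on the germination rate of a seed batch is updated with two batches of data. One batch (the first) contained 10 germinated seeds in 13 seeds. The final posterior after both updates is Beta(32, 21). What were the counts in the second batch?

Sequential conjugate updates are equivalent to a single update on the pooled data, so total successes = posterior α − prior α and total failures = posterior β − prior β.
Total across both batches: 32−4=28 germinated seeds, 21−10=11 non-germinating seeds.
Subtract the first batch: 28−10=18 germinated seeds and 11−3=8 non-germinating seeds.

18 germinated seeds and 8 non-germinating seeds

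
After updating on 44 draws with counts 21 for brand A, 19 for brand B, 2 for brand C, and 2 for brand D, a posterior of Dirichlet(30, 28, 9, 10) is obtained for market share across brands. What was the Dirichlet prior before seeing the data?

For a Dirichlet(α) prior with multinomial counts c, the posterior is Dirichlet(α + c) componentwise.
Subtract each count from the matching posterior parameter: 30−21=9, 28−19=9, 9−2=7, 10−2=8.

Dirichlet(9, 9, 7, 8)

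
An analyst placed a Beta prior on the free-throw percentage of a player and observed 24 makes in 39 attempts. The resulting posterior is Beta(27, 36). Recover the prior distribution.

Beta(3, 21)

A Beta(a, b) prior with s successes and f failures in binomial data gives a Beta(a+s, b+f) posterior.
Subtract the data counts: 27−24=3, 36−15=21.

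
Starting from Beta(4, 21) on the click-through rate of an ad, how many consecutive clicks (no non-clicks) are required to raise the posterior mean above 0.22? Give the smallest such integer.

k = 2

After k clicks and 0 non-clicks the posterior is Beta(4+k, 21), with mean (4+k)/(4+21+k).
Set (4+k)/(25+k) > 0.22 and solve: k > (0.22·25 − 4)/(1 − 0.22) = 1.923.
The smallest integer exceeding 1.923 is 2, and checking k=2: (6)/(27) = 0.2222 > 0.22.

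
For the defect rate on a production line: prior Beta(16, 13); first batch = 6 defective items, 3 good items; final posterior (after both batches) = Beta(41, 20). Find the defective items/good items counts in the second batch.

19 defective items and 4 good items

Sequential conjugate updates are equivalent to a single update on the pooled data, so total successes = posterior α − prior α and total failures = posterior β − prior β.
Total across both batches: 41−16=25 defective items, 20−13=7 good items.
Subtract the first batch: 25−6=19 defective items and 7−3=4 good items.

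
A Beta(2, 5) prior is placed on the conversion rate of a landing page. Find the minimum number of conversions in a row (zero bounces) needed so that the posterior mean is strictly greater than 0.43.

After k conversions and 0 bounces the posterior is Beta(2+k, 5), with mean (2+k)/(2+5+k).
Set (2+k)/(7+k) > 0.43 and solve: k > (0.43·7 − 2)/(1 − 0.43) = 1.772.
The smallest integer exceeding 1.772 is 2.

k = 2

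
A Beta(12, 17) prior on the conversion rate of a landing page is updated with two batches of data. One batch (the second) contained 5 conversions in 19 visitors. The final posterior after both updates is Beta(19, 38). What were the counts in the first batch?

2 conversions and 7 bounces

Sequential conjugate updates are equivalent to a single update on the pooled data, so total successes = posterior α − prior α and total failures = posterior β − prior β.
Total across both batches: 19−12=7 conversions, 38−17=21 bounces.
Subtract the second batch: 7−5=2 conversions and 21−14=7 bounces.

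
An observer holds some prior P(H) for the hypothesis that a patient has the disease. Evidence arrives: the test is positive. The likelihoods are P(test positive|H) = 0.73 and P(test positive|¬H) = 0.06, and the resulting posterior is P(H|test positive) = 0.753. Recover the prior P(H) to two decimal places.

Bayes' rule in odds form gives O(H|E) = O(H)·[P(E|H)/P(E|¬H)], hence O(H) = O(H|E)/LR.
Posterior odds = 0.753/(1−0.753) = 3.0486. LR = 0.73/0.06 = 12.1667.
Prior odds = 3.0486/12.1667 = 0.2506, so P(H) = 0.2506/(1+0.2506) ≈ 0.20.

P(H) = 0.20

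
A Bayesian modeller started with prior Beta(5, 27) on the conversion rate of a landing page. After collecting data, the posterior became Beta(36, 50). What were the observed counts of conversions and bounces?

Under Beta–binomial conjugacy the posterior parameters are (a+s, b+f).
Match parameters: s=36−5=31, f=50−27=23.

31 conversions and 23 bounces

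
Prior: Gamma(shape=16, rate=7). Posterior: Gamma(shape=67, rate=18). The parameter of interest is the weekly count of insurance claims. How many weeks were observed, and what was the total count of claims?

A Gamma(α, β) prior (rate parametrization) on a Poisson rate with n observations summing to S gives posterior Gamma(α+S, β+n).
Matching: Σxᵢ = 67 − 16 = 51 and n = 18 − 7 = 11.

n = 11 weeks with total 51 claims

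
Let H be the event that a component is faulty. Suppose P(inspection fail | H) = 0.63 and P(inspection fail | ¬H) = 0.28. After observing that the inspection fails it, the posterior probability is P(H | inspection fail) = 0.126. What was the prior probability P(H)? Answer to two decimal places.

P(H) = 0.06

In odds form, posterior odds = prior odds × likelihood ratio, so prior odds = posterior odds ÷ LR.
Posterior odds = 0.126/(1−0.126) = 0.1442. LR = 0.63/0.28 = 2.2500.
Prior odds = 0.1442/2.2500 = 0.0641, so P(H) = 0.0641/(1+0.0641) ≈ 0.06.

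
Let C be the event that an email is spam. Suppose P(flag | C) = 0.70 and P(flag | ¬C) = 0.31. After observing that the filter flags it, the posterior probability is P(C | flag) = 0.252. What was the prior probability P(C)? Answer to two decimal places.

P(C) = 0.13

In odds form, posterior odds = prior odds × likelihood ratio, so prior odds = posterior odds ÷ LR.
Posterior odds = 0.252/(1−0.252) = 0.3369. LR = 0.70/0.31 = 2.2581.
Prior odds = 0.3369/2.2581 = 0.1492, so P(C) = 0.1492/(1+0.1492) ≈ 0.13.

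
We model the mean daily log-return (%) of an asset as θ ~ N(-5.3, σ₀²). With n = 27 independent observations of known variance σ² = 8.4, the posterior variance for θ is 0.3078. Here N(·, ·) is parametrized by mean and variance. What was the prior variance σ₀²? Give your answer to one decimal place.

σ₀² = 28.9

Posterior precision equals prior precision plus data precision: 1/σ_n² = 1/σ₀² + n/σ².
So 1/σ₀² = 1/0.3078 − 27/8.4 = 3.248863 − 3.214286 = 0.034577.
Hence σ₀² = 1/0.034577 ≈ 28.9.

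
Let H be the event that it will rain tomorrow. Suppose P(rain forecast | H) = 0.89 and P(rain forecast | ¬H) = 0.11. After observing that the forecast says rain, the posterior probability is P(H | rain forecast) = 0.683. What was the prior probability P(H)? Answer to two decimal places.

Bayes' rule in odds form gives O(H|E) = O(H)·[P(E|H)/P(E|¬H)], hence O(H) = O(H|E)/LR.
Posterior odds = 0.683/(1−0.683) = 2.1546. LR = 0.89/0.11 = 8.0909.
Prior odds = 2.1546/8.0909 = 0.2663, so P(H) = 0.2663/(1+0.2663) ≈ 0.21.

P(H) = 0.21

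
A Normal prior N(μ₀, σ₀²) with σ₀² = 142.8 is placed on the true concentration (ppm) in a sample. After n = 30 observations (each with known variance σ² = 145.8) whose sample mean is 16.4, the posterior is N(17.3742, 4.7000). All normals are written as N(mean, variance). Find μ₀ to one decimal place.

μ₀ = 46.0

With known observation variance, the Normal–Normal posterior has precision τ_n = τ₀ + n/σ² and mean μ_n = (τ₀μ₀ + (n/σ²)x̄)/τ_n.
Here τ₀ = 1/142.8 = 0.007003 and τ_data = 30/145.8 = 0.205761, so τ_n = 0.212764.
Rearranging for μ₀: μ₀ = (μ_n·τ_n − τ_data·x̄)/τ₀ = (17.3742·0.212764 − 0.205761·16.4) / 0.007003 = 0.322124/0.007003 ≈ 46.0.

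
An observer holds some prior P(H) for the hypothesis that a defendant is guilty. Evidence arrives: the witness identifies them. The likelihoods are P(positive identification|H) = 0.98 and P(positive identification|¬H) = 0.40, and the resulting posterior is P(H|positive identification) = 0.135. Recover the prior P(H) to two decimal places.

Bayes' rule in odds form gives O(H|E) = O(H)·[P(E|H)/P(E|¬H)], hence O(H) = O(H|E)/LR.
Posterior odds = 0.135/(1−0.135) = 0.1561. LR = 0.98/0.40 = 2.4500.
Prior odds = 0.1561/2.4500 = 0.0637, so P(H) = 0.0637/(1+0.0637) ≈ 0.06.

P(H) = 0.06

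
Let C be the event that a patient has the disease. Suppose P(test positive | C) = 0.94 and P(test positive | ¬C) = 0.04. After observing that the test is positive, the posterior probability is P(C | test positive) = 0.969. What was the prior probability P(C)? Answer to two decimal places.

Bayes' rule in odds form gives O(C|E) = O(C)·[P(E|C)/P(E|¬C)], hence O(C) = O(C|E)/LR.
Posterior odds = 0.969/(1−0.969) = 31.2581. LR = 0.94/0.04 = 23.5000.
Prior odds = 31.2581/23.5000 = 1.3301, so P(C) = 1.3301/(1+1.3301) ≈ 0.57.

P(C) = 0.57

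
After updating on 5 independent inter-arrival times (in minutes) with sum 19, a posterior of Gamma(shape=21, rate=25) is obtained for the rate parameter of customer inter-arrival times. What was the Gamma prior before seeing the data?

For an exponential likelihood with a Gamma(α, β) prior on the rate, n observations with total T give posterior Gamma(α+n, β+T).
So α = 21 − 5 = 16 and β = 25 − 19 = 6.

Gamma(shape=16, rate=6)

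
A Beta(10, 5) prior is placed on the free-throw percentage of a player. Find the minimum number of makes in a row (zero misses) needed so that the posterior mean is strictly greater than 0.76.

k = 6

After k makes and 0 misses the posterior is Beta(10+k, 5), with mean (10+k)/(10+5+k).
Set (10+k)/(15+k) > 0.76 and solve: k > (0.76·15 − 10)/(1 − 0.76) = 5.833.
The smallest integer exceeding 5.833 is 6.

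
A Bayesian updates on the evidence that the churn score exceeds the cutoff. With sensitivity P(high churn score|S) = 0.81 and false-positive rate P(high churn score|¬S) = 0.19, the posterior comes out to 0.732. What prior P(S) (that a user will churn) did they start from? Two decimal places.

Bayes' rule in odds form gives O(S|E) = O(S)·[P(E|S)/P(E|¬S)], hence O(S) = O(S|E)/LR.
Posterior odds = 0.732/(1−0.732) = 2.7313. LR = 0.81/0.19 = 4.2632.
Prior odds = 2.7313/4.2632 = 0.6407, so P(S) = 0.6407/(1+0.6407) ≈ 0.39.

P(S) = 0.39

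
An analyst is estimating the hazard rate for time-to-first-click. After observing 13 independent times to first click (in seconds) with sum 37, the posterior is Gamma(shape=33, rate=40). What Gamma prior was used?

Gamma(shape=20, rate=3)

Gamma–exponential conjugacy: posterior shape = α + n, posterior rate = β + Σtᵢ.
So α = 33 − 13 = 20 and β = 40 − 37 = 3.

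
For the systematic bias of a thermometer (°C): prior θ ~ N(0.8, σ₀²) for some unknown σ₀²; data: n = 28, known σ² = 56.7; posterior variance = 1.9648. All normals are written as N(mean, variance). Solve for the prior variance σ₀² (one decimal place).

Posterior precision equals prior precision plus data precision: 1/σ_n² = 1/σ₀² + n/σ².
So 1/σ₀² = 1/1.9648 − 28/56.7 = 0.508958 − 0.493827 = 0.015131.
Hence σ₀² = 1/0.015131 ≈ 66.1.

σ₀² = 66.1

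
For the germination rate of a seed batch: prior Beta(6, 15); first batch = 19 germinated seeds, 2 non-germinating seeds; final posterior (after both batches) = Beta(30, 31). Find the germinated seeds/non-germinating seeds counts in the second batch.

Sequential conjugate updates are equivalent to a single update on the pooled data, so total successes = posterior α − prior α and total failures = posterior β − prior β.
Total across both batches: 30−6=24 germinated seeds, 31−15=16 non-germinating seeds.
Subtract the first batch: 24−19=5 germinated seeds and 16−2=14 non-germinating seeds.

5 germinated seeds and 14 non-germinating seeds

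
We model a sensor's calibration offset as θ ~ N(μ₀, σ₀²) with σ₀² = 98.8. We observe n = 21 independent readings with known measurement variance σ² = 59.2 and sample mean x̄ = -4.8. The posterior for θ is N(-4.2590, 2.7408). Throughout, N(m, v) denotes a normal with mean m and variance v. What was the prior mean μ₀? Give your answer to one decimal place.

The posterior mean is a precision-weighted average: μ_n = (τ₀μ₀ + τ_data·x̄)/(τ₀+τ_data), with τ₀=1/σ₀² and τ_data=n/σ².
Here τ₀ = 1/98.8 = 0.010121 and τ_data = 21/59.2 = 0.354730, so τ_n = 0.364851.
Rearranging for μ₀: μ₀ = (μ_n·τ_n − τ_data·x̄)/τ₀ = (-4.2590·0.364851 − 0.354730·-4.8) / 0.010121 = 0.148804/0.010121 ≈ 14.7.

μ₀ = 14.7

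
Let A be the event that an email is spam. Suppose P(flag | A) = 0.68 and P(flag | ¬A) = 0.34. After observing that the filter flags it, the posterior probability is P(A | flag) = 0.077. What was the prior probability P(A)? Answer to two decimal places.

P(A) = 0.04

Bayes' rule in odds form gives O(A|E) = O(A)·[P(E|A)/P(E|¬A)], hence O(A) = O(A|E)/LR.
Posterior odds = 0.077/(1−0.077) = 0.0834. LR = 0.68/0.34 = 2.0000.
Prior odds = 0.0834/2.0000 = 0.0417, so P(A) = 0.0417/(1+0.0417) ≈ 0.04.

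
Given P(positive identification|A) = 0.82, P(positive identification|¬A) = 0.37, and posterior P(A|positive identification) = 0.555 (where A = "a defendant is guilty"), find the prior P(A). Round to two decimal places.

In odds form, posterior odds = prior odds × likelihood ratio, so prior odds = posterior odds ÷ LR.
Posterior odds = 0.555/(1−0.555) = 1.2472. LR = 0.82/0.37 = 2.2162.
Prior odds = 1.2472/2.2162 = 0.5628, so P(A) = 0.5628/(1+0.5628) ≈ 0.36.

P(A) = 0.36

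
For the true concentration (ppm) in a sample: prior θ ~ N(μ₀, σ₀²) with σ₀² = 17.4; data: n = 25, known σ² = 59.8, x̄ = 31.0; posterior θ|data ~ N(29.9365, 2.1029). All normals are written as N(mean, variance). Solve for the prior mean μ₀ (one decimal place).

μ₀ = 22.2

The posterior mean is a precision-weighted average: μ_n = (τ₀μ₀ + τ_data·x̄)/(τ₀+τ_data), with τ₀=1/σ₀² and τ_data=n/σ².
Here τ₀ = 1/17.4 = 0.057471 and τ_data = 25/59.8 = 0.418060, so τ_n = 0.475531.
Rearranging for μ₀: μ₀ = (μ_n·τ_n − τ_data·x̄)/τ₀ = (29.9365·0.475531 − 0.418060·31.0) / 0.057471 = 1.275874/0.057471 ≈ 22.2.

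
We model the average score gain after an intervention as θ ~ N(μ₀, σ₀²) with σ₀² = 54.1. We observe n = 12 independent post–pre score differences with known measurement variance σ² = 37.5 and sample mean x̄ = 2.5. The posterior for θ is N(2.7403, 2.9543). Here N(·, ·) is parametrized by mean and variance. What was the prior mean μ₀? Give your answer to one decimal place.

μ₀ = 6.9

The posterior mean is a precision-weighted average: μ_n = (τ₀μ₀ + τ_data·x̄)/(τ₀+τ_data), with τ₀=1/σ₀² and τ_data=n/σ².
Here τ₀ = 1/54.1 = 0.018484 and τ_data = 12/37.5 = 0.320000, so τ_n = 0.338484.
Rearranging for μ₀: μ₀ = (μ_n·τ_n − τ_data·x̄)/τ₀ = (2.7403·0.338484 − 0.320000·2.5) / 0.018484 = 0.127548/0.018484 ≈ 6.9.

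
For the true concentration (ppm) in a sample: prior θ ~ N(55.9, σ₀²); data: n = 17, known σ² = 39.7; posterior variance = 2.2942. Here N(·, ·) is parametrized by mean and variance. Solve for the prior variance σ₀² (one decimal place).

σ₀² = 130.4

For the Normal–Normal model with known σ², precisions add: τ_n = τ₀ + n/σ².
So 1/σ₀² = 1/2.2942 − 17/39.7 = 0.435882 − 0.428212 = 0.007670.
Hence σ₀² = 1/0.007670 ≈ 130.4.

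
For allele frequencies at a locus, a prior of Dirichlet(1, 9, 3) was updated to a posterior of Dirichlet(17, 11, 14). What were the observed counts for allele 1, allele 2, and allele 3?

counts (16, 2, 11)

For a Dirichlet(α) prior with multinomial counts c, the posterior is Dirichlet(α + c) componentwise.
Counts are posterior − prior componentwise: 17−1=16, 11−9=2, 14−3=11.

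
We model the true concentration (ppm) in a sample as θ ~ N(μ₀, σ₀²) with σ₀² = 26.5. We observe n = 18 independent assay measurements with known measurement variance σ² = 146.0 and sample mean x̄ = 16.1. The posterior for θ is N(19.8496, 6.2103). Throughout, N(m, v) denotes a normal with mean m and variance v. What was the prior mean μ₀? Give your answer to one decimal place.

μ₀ = 32.1

With known observation variance, the Normal–Normal posterior has precision τ_n = τ₀ + n/σ² and mean μ_n = (τ₀μ₀ + (n/σ²)x̄)/τ_n.
Here τ₀ = 1/26.5 = 0.037736 and τ_data = 18/146.0 = 0.123288, so τ_n = 0.161024.
Rearranging for μ₀: μ₀ = (μ_n·τ_n − τ_data·x̄)/τ₀ = (19.8496·0.161024 − 0.123288·16.1) / 0.037736 = 1.211325/0.037736 ≈ 32.1.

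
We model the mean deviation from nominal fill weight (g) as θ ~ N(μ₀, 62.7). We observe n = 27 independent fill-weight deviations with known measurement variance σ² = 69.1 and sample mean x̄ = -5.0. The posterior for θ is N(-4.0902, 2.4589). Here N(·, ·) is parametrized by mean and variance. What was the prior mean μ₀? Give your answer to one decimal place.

μ₀ = 18.2

The posterior mean is a precision-weighted average: μ_n = (τ₀μ₀ + τ_data·x̄)/(τ₀+τ_data), with τ₀=1/σ₀² and τ_data=n/σ².
Here τ₀ = 1/62.7 = 0.015949 and τ_data = 27/69.1 = 0.390738, so τ_n = 0.406687.
Rearranging for μ₀: μ₀ = (μ_n·τ_n − τ_data·x̄)/τ₀ = (-4.0902·0.406687 − 0.390738·-5.0) / 0.015949 = 0.290259/0.015949 ≈ 18.2.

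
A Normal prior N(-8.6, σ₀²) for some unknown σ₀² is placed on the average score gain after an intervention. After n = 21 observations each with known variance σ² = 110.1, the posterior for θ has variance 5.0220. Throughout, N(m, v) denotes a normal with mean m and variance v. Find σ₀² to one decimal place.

σ₀² = 119.2

For the Normal–Normal model with known σ², precisions add: τ_n = τ₀ + n/σ².
So 1/σ₀² = 1/5.0220 − 21/110.1 = 0.199124 − 0.190736 = 0.008388.
Hence σ₀² = 1/0.008388 ≈ 119.2.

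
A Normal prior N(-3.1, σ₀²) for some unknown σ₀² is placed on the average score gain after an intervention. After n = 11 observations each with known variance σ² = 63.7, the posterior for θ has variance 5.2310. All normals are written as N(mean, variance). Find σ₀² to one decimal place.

σ₀² = 54.1

Posterior precision equals prior precision plus data precision: 1/σ_n² = 1/σ₀² + n/σ².
So 1/σ₀² = 1/5.2310 − 11/63.7 = 0.191168 − 0.172684 = 0.018484.
Hence σ₀² = 1/0.018484 ≈ 54.1.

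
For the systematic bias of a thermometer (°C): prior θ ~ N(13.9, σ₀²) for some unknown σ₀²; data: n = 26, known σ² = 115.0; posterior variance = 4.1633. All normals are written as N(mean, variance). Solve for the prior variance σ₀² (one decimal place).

Posterior precision equals prior precision plus data precision: 1/σ_n² = 1/σ₀² + n/σ².
So 1/σ₀² = 1/4.1633 − 26/115.0 = 0.240194 − 0.226087 = 0.014107.
Hence σ₀² = 1/0.014107 ≈ 70.9.

σ₀² = 70.9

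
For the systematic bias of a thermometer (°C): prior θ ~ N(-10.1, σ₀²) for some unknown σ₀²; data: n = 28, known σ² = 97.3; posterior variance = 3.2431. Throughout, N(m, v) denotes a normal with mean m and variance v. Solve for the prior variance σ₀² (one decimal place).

For the Normal–Normal model with known σ², precisions add: τ_n = τ₀ + n/σ².
So 1/σ₀² = 1/3.2431 − 28/97.3 = 0.308347 − 0.287770 = 0.020577.
Hence σ₀² = 1/0.020577 ≈ 48.6.

σ₀² = 48.6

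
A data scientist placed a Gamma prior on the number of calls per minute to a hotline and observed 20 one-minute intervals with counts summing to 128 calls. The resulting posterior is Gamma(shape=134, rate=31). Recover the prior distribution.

A Gamma(α, β) prior (rate parametrization) on a Poisson rate with n observations summing to S gives posterior Gamma(α+S, β+n).
So α = 134 − 128 = 6 and β = 31 − 20 = 11.

Gamma(shape=6, rate=11)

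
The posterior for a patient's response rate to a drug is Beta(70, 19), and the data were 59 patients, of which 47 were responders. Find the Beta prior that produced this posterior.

A Beta(a, b) prior with s successes and f failures in binomial data gives a Beta(a+s, b+f) posterior.
Subtract the data counts: 70−47=23, 19−12=7.

Beta(23, 7)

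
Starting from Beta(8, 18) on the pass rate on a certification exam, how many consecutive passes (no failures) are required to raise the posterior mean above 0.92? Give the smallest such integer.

k = 200

After k passes and 0 failures the posterior is Beta(8+k, 18), with mean (8+k)/(8+18+k).
Set (8+k)/(26+k) > 0.92 and solve: k > (0.92·26 − 8)/(1 − 0.92) = 199.000.
The smallest integer exceeding 199.000 is 200, and checking k=200: (208)/(226) = 0.9204 > 0.92.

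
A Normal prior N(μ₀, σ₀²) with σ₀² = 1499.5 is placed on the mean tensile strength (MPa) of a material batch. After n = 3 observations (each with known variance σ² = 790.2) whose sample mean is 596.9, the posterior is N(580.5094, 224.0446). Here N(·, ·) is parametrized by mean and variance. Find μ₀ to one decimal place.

The posterior mean is a precision-weighted average: μ_n = (τ₀μ₀ + τ_data·x̄)/(τ₀+τ_data), with τ₀=1/σ₀² and τ_data=n/σ².
Here τ₀ = 1/1499.5 = 0.000667 and τ_data = 3/790.2 = 0.003797, so τ_n = 0.004464.
Rearranging for μ₀: μ₀ = (μ_n·τ_n − τ_data·x̄)/τ₀ = (580.5094·0.004464 − 0.003797·596.9) / 0.000667 = 0.324965/0.000667 ≈ 487.2.

μ₀ = 487.2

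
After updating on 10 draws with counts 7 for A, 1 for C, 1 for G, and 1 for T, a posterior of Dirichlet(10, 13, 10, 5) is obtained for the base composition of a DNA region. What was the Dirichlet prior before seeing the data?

For a Dirichlet(α) prior with multinomial counts c, the posterior is Dirichlet(α + c) componentwise.
Subtract each count from the matching posterior parameter: 10−7=3, 13−1=12, 10−1=9, 5−1=4.

Dirichlet(3, 12, 9, 4)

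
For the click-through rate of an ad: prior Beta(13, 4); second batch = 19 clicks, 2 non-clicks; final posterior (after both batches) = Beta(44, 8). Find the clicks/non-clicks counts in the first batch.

12 clicks and 2 non-clicks

Sequential conjugate updates are equivalent to a single update on the pooled data, so total successes = posterior α − prior α and total failures = posterior β − prior β.
Total across both batches: 44−13=31 clicks, 8−4=4 non-clicks.
Subtract the second batch: 31−19=12 clicks and 4−2=2 non-clicks.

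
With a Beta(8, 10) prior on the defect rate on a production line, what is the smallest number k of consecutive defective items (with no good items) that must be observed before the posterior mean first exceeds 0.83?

k = 41

After k defective items and 0 good items the posterior is Beta(8+k, 10), with mean (8+k)/(8+10+k).
Set (8+k)/(18+k) > 0.83 and solve: k > (0.83·18 − 8)/(1 − 0.83) = 40.824.
The smallest integer exceeding 40.824 is 41.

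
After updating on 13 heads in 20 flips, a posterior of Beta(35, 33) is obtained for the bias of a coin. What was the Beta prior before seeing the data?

Beta(22, 26)

A Beta(α, β) prior with s successes and f failures in binomial data gives a Beta(α+s, β+f) posterior.
So α = 35 − 13 = 22 and β = 33 − 7 = 26.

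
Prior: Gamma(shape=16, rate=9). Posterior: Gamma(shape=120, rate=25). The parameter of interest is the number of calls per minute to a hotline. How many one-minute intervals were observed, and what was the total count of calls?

n = 16 one-minute intervals with total 104 calls

Gamma–Poisson conjugacy: posterior shape = α + Σxᵢ, posterior rate = β + n.
Matching: Σxᵢ = 120 − 16 = 104 and n = 25 − 9 = 16.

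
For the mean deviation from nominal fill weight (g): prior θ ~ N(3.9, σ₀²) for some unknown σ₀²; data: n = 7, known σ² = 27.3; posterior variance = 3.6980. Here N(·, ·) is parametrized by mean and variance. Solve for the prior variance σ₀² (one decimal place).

For the Normal–Normal model with known σ², precisions add: τ_n = τ₀ + n/σ².
So 1/σ₀² = 1/3.6980 − 7/27.3 = 0.270416 − 0.256410 = 0.014006.
Hence σ₀² = 1/0.014006 ≈ 71.4.

σ₀² = 71.4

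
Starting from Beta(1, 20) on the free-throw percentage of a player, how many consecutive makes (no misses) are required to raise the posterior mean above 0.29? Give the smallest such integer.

k = 8

After k makes and 0 misses the posterior is Beta(1+k, 20), with mean (1+k)/(1+20+k).
Set (1+k)/(21+k) > 0.29 and solve: k > (0.29·21 − 1)/(1 − 0.29) = 7.169.
The smallest integer exceeding 7.169 is 8, and checking k=8: (9)/(29) = 0.3103 > 0.29.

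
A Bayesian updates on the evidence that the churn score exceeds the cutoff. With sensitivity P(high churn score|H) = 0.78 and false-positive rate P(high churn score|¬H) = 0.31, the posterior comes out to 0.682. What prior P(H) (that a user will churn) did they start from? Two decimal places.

P(H) = 0.46

In odds form, posterior odds = prior odds × likelihood ratio, so prior odds = posterior odds ÷ LR.
Posterior odds = 0.682/(1−0.682) = 2.1447. LR = 0.78/0.31 = 2.5161.
Prior odds = 2.1447/2.5161 = 0.8524, so P(H) = 0.8524/(1+0.8524) ≈ 0.46.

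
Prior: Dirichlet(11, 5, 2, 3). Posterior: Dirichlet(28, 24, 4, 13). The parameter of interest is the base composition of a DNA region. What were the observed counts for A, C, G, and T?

counts (17, 19, 2, 10)

For a Dirichlet(α) prior with multinomial counts c, the posterior is Dirichlet(α + c) componentwise.
Counts are posterior − prior componentwise: 28−11=17, 24−5=19, 4−2=2, 13−3=10.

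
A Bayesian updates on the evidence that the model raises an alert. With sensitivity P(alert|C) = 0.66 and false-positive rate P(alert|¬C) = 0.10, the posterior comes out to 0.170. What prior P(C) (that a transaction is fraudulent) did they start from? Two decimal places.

P(C) = 0.03

Bayes' rule in odds form gives O(C|E) = O(C)·[P(E|C)/P(E|¬C)], hence O(C) = O(C|E)/LR.
Posterior odds = 0.170/(1−0.170) = 0.2048. LR = 0.66/0.10 = 6.6000.
Prior odds = 0.2048/6.6000 = 0.0310, so P(C) = 0.0310/(1+0.0310) ≈ 0.03.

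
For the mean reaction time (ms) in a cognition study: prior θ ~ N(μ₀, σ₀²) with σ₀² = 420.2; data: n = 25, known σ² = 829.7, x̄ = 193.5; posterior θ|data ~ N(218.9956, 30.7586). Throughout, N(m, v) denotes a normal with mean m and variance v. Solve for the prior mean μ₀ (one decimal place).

With known observation variance, the Normal–Normal posterior has precision τ_n = τ₀ + n/σ² and mean μ_n = (τ₀μ₀ + (n/σ²)x̄)/τ_n.
Here τ₀ = 1/420.2 = 0.002380 and τ_data = 25/829.7 = 0.030131, so τ_n = 0.032511.
Rearranging for μ₀: μ₀ = (μ_n·τ_n − τ_data·x̄)/τ₀ = (218.9956·0.032511 − 0.030131·193.5) / 0.002380 = 1.289417/0.002380 ≈ 541.8.

μ₀ = 541.8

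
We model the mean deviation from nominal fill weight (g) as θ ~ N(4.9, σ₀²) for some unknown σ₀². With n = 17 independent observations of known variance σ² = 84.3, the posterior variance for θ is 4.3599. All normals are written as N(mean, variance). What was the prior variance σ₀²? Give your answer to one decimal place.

σ₀² = 36.1

Posterior precision equals prior precision plus data precision: 1/σ_n² = 1/σ₀² + n/σ².
So 1/σ₀² = 1/4.3599 − 17/84.3 = 0.229363 − 0.201661 = 0.027702.
Hence σ₀² = 1/0.027702 ≈ 36.1.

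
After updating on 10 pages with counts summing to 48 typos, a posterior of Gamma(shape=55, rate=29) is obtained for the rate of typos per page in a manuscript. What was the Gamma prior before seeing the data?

A Gamma(α, β) prior (rate parametrization) on a Poisson rate with n observations summing to S gives posterior Gamma(α+S, β+n).
So α = 55 − 48 = 7 and β = 29 − 10 = 19.

Gamma(shape=7, rate=19)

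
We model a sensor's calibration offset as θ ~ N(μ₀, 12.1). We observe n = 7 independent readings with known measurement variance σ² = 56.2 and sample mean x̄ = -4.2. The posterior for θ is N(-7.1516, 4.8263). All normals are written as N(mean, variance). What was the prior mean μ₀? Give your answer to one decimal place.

The posterior mean is a precision-weighted average: μ_n = (τ₀μ₀ + τ_data·x̄)/(τ₀+τ_data), with τ₀=1/σ₀² and τ_data=n/σ².
Here τ₀ = 1/12.1 = 0.082645 and τ_data = 7/56.2 = 0.124555, so τ_n = 0.207200.
Rearranging for μ₀: μ₀ = (μ_n·τ_n − τ_data·x̄)/τ₀ = (-7.1516·0.207200 − 0.124555·-4.2) / 0.082645 = -0.958681/0.082645 ≈ -11.6.

μ₀ = -11.6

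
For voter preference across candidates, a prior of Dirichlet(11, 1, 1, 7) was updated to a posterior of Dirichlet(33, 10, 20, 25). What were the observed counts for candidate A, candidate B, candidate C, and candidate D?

counts (22, 9, 19, 18)

For a Dirichlet(α) prior with multinomial counts c, the posterior is Dirichlet(α + c) componentwise.
Counts are posterior − prior componentwise: 33−11=22, 10−1=9, 20−1=19, 25−7=18.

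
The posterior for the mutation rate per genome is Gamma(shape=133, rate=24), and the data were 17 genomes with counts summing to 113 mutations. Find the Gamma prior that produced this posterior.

Gamma–Poisson conjugacy: posterior shape = α + Σxᵢ, posterior rate = β + n.
So α = 133 − 113 = 20 and β = 24 − 17 = 7.

Gamma(shape=20, rate=7)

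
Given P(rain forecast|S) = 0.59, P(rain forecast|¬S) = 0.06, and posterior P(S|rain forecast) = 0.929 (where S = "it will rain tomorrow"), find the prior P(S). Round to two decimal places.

Bayes' rule in odds form gives O(S|E) = O(S)·[P(E|S)/P(E|¬S)], hence O(S) = O(S|E)/LR.
Posterior odds = 0.929/(1−0.929) = 13.0845. LR = 0.59/0.06 = 9.8333.
Prior odds = 13.0845/9.8333 = 1.3306, so P(S) = 1.3306/(1+1.3306) ≈ 0.57.

P(S) = 0.57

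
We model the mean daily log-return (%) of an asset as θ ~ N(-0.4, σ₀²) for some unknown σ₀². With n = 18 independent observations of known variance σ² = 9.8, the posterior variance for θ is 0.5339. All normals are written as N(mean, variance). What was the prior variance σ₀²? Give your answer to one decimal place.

Posterior precision equals prior precision plus data precision: 1/σ_n² = 1/σ₀² + n/σ².
So 1/σ₀² = 1/0.5339 − 18/9.8 = 1.873010 − 1.836735 = 0.036275.
Hence σ₀² = 1/0.036275 ≈ 27.6.

σ₀² = 27.6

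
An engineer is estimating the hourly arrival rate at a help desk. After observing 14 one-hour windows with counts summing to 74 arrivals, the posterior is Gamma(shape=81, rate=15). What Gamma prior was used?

Gamma–Poisson conjugacy: posterior shape = α + Σxᵢ, posterior rate = β + n.
So α = 81 − 74 = 7 and β = 15 − 14 = 1.

Gamma(shape=7, rate=1)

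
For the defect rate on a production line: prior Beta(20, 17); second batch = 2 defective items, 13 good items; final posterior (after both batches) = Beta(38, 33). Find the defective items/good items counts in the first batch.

16 defective items and 3 good items

Because Beta–binomial updating is additive in the counts, the combined data contributed (α_post−α_prior, β_post−β_prior) successes and failures.
Total across both batches: 38−20=18 defective items, 33−17=16 good items.
Subtract the second batch: 18−2=16 defective items and 16−13=3 good items.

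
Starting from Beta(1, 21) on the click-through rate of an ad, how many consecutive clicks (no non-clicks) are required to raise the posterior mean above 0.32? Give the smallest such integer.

After k clicks and 0 non-clicks the posterior is Beta(1+k, 21), with mean (1+k)/(1+21+k).
Set (1+k)/(22+k) > 0.32 and solve: k > (0.32·22 − 1)/(1 − 0.32) = 8.882.
The smallest integer exceeding 8.882 is 9, and checking k=9: (10)/(31) = 0.3226 > 0.32.

k = 9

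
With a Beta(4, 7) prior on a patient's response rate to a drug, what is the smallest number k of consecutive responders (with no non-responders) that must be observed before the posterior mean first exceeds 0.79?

k = 23

After k responders and 0 non-responders the posterior is Beta(4+k, 7), with mean (4+k)/(4+7+k).
Set (4+k)/(11+k) > 0.79 and solve: k > (0.79·11 − 4)/(1 − 0.79) = 22.333.
The smallest integer exceeding 22.333 is 23, and checking k=23: (27)/(34) = 0.7941 > 0.79.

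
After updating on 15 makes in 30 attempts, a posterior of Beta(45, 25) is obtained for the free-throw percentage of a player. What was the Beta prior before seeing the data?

Beta(30, 10)

Under Beta–binomial conjugacy the posterior parameters are (α+s, β+f).
So α = 45 − 15 = 30 and β = 25 − 15 = 10.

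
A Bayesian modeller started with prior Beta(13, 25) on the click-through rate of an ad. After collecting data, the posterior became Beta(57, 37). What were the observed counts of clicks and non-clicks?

44 clicks and 12 non-clicks

A Beta(α, β) prior with s successes and f failures in binomial data gives a Beta(α+s, β+f) posterior.
Match parameters: s=57−13=44, f=37−25=12.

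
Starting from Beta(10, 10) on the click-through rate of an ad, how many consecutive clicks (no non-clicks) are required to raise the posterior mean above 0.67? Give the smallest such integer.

After k clicks and 0 non-clicks the posterior is Beta(10+k, 10), with mean (10+k)/(10+10+k).
Set (10+k)/(20+k) > 0.67 and solve: k > (0.67·20 − 10)/(1 − 0.67) = 10.303.
The smallest integer exceeding 10.303 is 11.

k = 11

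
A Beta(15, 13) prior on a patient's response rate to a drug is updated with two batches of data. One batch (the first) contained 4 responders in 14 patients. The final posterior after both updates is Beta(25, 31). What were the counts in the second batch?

6 responders and 8 non-responders

Sequential conjugate updates are equivalent to a single update on the pooled data, so total successes = posterior α − prior α and total failures = posterior β − prior β.
Total across both batches: 25−15=10 responders, 31−13=18 non-responders.
Subtract the first batch: 10−4=6 responders and 18−10=8 non-responders.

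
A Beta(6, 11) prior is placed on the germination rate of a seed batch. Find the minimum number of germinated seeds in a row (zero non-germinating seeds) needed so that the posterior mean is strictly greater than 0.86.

After k germinated seeds and 0 non-germinating seeds the posterior is Beta(6+k, 11), with mean (6+k)/(6+11+k).
Set (6+k)/(17+k) > 0.86 and solve: k > (0.86·17 − 6)/(1 − 0.86) = 61.571.
The smallest integer exceeding 61.571 is 62, and checking k=62: (68)/(79) = 0.8608 > 0.86.

k = 62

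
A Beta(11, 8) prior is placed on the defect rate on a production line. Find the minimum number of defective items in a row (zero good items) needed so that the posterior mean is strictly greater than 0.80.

k = 22

After k defective items and 0 good items the posterior is Beta(11+k, 8), with mean (11+k)/(11+8+k).
Set (11+k)/(19+k) > 0.80 and solve: k > (0.80·19 − 11)/(1 − 0.80) = 21.000.
The smallest integer exceeding 21.000 is 22, and checking k=22: (33)/(41) = 0.8049 > 0.80.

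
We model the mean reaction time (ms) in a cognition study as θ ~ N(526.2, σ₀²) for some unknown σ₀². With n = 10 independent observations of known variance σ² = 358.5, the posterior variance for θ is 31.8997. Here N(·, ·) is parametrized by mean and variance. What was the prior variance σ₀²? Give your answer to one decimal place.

Posterior precision equals prior precision plus data precision: 1/σ_n² = 1/σ₀² + n/σ².
So 1/σ₀² = 1/31.8997 − 10/358.5 = 0.031348 − 0.027894 = 0.003454.
Hence σ₀² = 1/0.003454 ≈ 289.5.

σ₀² = 289.5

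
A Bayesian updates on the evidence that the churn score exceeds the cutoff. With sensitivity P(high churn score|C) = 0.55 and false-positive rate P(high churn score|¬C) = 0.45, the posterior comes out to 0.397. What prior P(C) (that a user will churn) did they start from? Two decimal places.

P(C) = 0.35

In odds form, posterior odds = prior odds × likelihood ratio, so prior odds = posterior odds ÷ LR.
Posterior odds = 0.397/(1−0.397) = 0.6584. LR = 0.55/0.45 = 1.2222.
Prior odds = 0.6584/1.2222 = 0.5387, so P(C) = 0.5387/(1+0.5387) ≈ 0.35.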